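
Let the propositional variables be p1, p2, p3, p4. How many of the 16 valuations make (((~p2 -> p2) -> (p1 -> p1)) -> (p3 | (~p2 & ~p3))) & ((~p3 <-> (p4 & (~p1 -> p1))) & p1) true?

3

Initial set: {((((~p2 -> p2) -> (p1 -> p1)) -> (p3 | (~p2 & ~p3))) & ((~p3 <-> (p4 & (~p1 -> p1))) & p1))}.
((((~p2 -> p2) -> (p1 -> p1)) -> (p3 | (~p2 & ~p3))) & ((~p3 <-> (p4 & (~p1 -> p1))) & p1)): α-rule — add (((~p2 -> p2) -> (p1 -> p1)) -> (p3 | (~p2 & ~p3))), ((~p3 <-> (p4 & (~p1 -> p1))) & p1).
((~p3 <-> (p4 & (~p1 -> p1))) & p1): α-rule — add (~p3 <-> (p4 & (~p1 -> p1))), p1.
(((~p2 -> p2) -> (p1 -> p1)) -> (p3 | (~p2 & ~p3))): β-rule — branch into ~((~p2 -> p2) -> (p1 -> p1))  //  (p3 | (~p2 & ~p3)).
  branch 1 (add ~((~p2 -> p2) -> (p1 -> p1))):
    ~((~p2 -> p2) -> (p1 -> p1)): α-rule — add (~p2 -> p2), ~(p1 -> p1).
    ~(p1 -> p1): α-rule — add p1, ~p1.
    × closes — contains both p1 and ~p1.
  branch 2 (add (p3 | (~p2 & ~p3))):
    (~p3 <-> (p4 & (~p1 -> p1))): β-rule — branch into ~p3, (p4 & (~p1 -> p1))  //  ~~p3, ~(p4 & (~p1 -> p1)).
      branch 2.1 (add ~p3, (p4 & (~p1 -> p1))):
        (p4 & (~p1 -> p1)): α-rule — add p4, (~p1 -> p1).
        (p3 | (~p2 & ~p3)): β-rule — branch into p3  //  (~p2 & ~p3).
          branch 2.1.1 (add p3):
            × closes — contains both p3 and ~p3.
          branch 2.1.2 (add (~p2 & ~p3)):
            (~p2 & ~p3): α-rule — add ~p2, ~p3.
            (~p1 -> p1): β-rule — branch into ~~p1  //  p1.
              branch 2.1.2.1 (add ~~p1):
                ○ open, literals {p1=true, p2=false, p3=false, p4=true}.
              branch 2.1.2.2 (add p1):
                ○ open, literals {p1=true, p2=false, p3=false, p4=true}.
      branch 2.2 (add ~~p3, ~(p4 & (~p1 -> p1))):
        (p3 | (~p2 & ~p3)): β-rule — branch into p3  //  (~p2 & ~p3).
          branch 2.2.1 (add p3):
            ~(p4 & (~p1 -> p1)): β-rule — branch into ~p4  //  ~(~p1 -> p1).
              branch 2.2.1.1 (add ~p4):
                ○ open, literals {p1=true, p3=true, p4=false}.
              branch 2.2.1.2 (add ~(~p1 -> p1)):
                ~(~p1 -> p1): α-rule — add ~p1, ~p1.
                × closes — contains both p1 and ~p1.
          branch 2.2.2 (add (~p2 & ~p3)):
            (~p2 & ~p3): α-rule — add ~p2, ~p3.
            × closes — contains both p3 and ~p3.
4 branches closed, 3 open.
Each open branch fixes some atoms; the unmentioned ones are free. Counting distinct full assignments: branch {p1=true, p2=false, p3=false, p4=true} (none free) contributes 1 new; branch {p1=true, p2=false, p3=false, p4=true} (none free) contributes 0 new; branch {p1=true, p3=true, p4=false} (p2) contributes 2 new. Total: 3.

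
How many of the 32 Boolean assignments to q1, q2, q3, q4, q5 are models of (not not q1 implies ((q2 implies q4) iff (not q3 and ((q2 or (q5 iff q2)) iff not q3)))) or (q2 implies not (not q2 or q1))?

Initial set: {((not not q1 implies ((q2 implies q4) iff (not q3 and ((q2 or (q5 iff q2)) iff not q3)))) or (q2 implies not (not q2 or q1)))}.
((not not q1 implies ((q2 implies q4) iff (not q3 and ((q2 or (q5 iff q2)) iff not q3)))) or (q2 implies not (not q2 or q1))): β-rule — branch into (not not q1 implies ((q2 implies q4) iff (not q3 and ((q2 or (q5 iff q2)) iff not q3))))  //  (q2 implies not (not q2 or q1)).
  branch 1 (add (not not q1 implies ((q2 implies q4) iff (not q3 and ((q2 or (q5 iff q2)) iff not q3))))):
    (not not q1 implies ((q2 implies q4) iff (not q3 and ((q2 or (q5 iff q2)) iff not q3)))): β-rule — branch into not not not q1  //  ((q2 implies q4) iff (not q3 and ((q2 or (q5 iff q2)) iff not q3))).
      branch 1.1 (add not not not q1):
        not not not q1: drop double negation, giving not q1.
        ○ open, literals {q1=0}.
      branch 1.2 (add ((q2 implies q4) iff (not q3 and ((q2 or (q5 iff q2)) iff not q3)))):
        ((q2 implies q4) iff (not q3 and ((q2 or (q5 iff q2)) iff not q3))): β-rule — branch into (q2 implies q4), (not q3 and ((q2 or (q5 iff q2)) iff not q3))  //  not (q2 implies q4), not (not q3 and ((q2 or (q5 iff q2)) iff not q3)).
          branch 1.2.1 (add (q2 implies q4), (not q3 and ((q2 or (q5 iff q2)) iff not q3))):
            (not q3 and ((q2 or (q5 iff q2)) iff not q3)): α-rule — add not q3, ((q2 or (q5 iff q2)) iff not q3).
            (q2 implies q4): β-rule — branch into not q2  //  q4.
              branch 1.2.1.1 (add not q2):
                ((q2 or (q5 iff q2)) iff not q3): β-rule — branch into (q2 or (q5 iff q2)), not q3  //  not (q2 or (q5 iff q2)), not not q3.
                  branch 1.2.1.1.1 (add (q2 or (q5 iff q2)), not q3):
                    (q2 or (q5 iff q2)): β-rule — branch into q2  //  (q5 iff q2).
                      branch 1.2.1.1.1.1 (add q2):
                        × closes — contains both q2 and not q2.
                      branch 1.2.1.1.1.2 (add (q5 iff q2)):
                        (q5 iff q2): β-rule — branch into q5, q2  //  not q5, not q2.
                          branch 1.2.1.1.1.2.1 (add q5, q2):
                            × closes — contains both q2 and not q2.
                          branch 1.2.1.1.1.2.2 (add not q5, not q2):
                            ○ open, literals {q2=0, q3=0, q5=0}.
                  branch 1.2.1.1.2 (add not (q2 or (q5 iff q2)), not not q3):
                    × closes — contains both q3 and not q3.
              branch 1.2.1.2 (add q4):
                ((q2 or (q5 iff q2)) iff not q3): β-rule — branch into (q2 or (q5 iff q2)), not q3  //  not (q2 or (q5 iff q2)), not not q3.
                  branch 1.2.1.2.1 (add (q2 or (q5 iff q2)), not q3):
                    (q2 or (q5 iff q2)): β-rule — branch into q2  //  (q5 iff q2).
                      branch 1.2.1.2.1.1 (add q2):
                        ○ open, literals {q2=1, q3=0, q4=1}.
                      branch 1.2.1.2.1.2 (add (q5 iff q2)):
                        (q5 iff q2): β-rule — branch into q5, q2  //  not q5, not q2.
                          branch 1.2.1.2.1.2.1 (add q5, q2):
                            ○ open, literals {q2=1, q3=0, q4=1, q5=1}.
                          branch 1.2.1.2.1.2.2 (add not q5, not q2):
                            ○ open, literals {q2=0, q3=0, q4=1, q5=0}.
                  branch 1.2.1.2.2 (add not (q2 or (q5 iff q2)), not not q3):
                    × closes — contains both q3 and not q3.
          branch 1.2.2 (add not (q2 implies q4), not (not q3 and ((q2 or (q5 iff q2)) iff not q3))):
            not (q2 implies q4): α-rule — add q2, not q4.
            not (not q3 and ((q2 or (q5 iff q2)) iff not q3)): β-rule — branch into not not q3  //  not ((q2 or (q5 iff q2)) iff not q3).
              branch 1.2.2.1 (add not not q3):
                ○ open, literals {q2=1, q3=1, q4=0}.
              branch 1.2.2.2 (add not ((q2 or (q5 iff q2)) iff not q3)):
                not ((q2 or (q5 iff q2)) iff not q3): β-rule — branch into (q2 or (q5 iff q2)), not not q3  //  not (q2 or (q5 iff q2)), not q3.
                  branch 1.2.2.2.1 (add (q2 or (q5 iff q2)), not not q3):
                    (q2 or (q5 iff q2)): β-rule — branch into q2  //  (q5 iff q2).
                      branch 1.2.2.2.1.1 (add q2):
                        ○ open, literals {q2=1, q3=1, q4=0}.
                      branch 1.2.2.2.1.2 (add (q5 iff q2)):
                        (q5 iff q2): β-rule — branch into q5, q2  //  not q5, not q2.
                          branch 1.2.2.2.1.2.1 (add q5, q2):
                            ○ open, literals {q2=1, q3=1, q4=0, q5=1}.
                          branch 1.2.2.2.1.2.2 (add not q5, not q2):
                            × closes — contains both q2 and not q2.
                  branch 1.2.2.2.2 (add not (q2 or (q5 iff q2)), not q3):
                    not (q2 or (q5 iff q2)): α-rule — add not q2, not (q5 iff q2).
                    × closes — contains both q2 and not q2.
  branch 2 (add (q2 implies not (not q2 or q1))):
    (q2 implies not (not q2 or q1)): β-rule — branch into not q2  //  not (not q2 or q1).
      branch 2.1 (add not q2):
        ○ open, literals {q2=0}.
      branch 2.2 (add not (not q2 or q1)):
        not (not q2 or q1): α-rule — add not not q2, not q1.
        ○ open, literals {q1=0, q2=1}.
6 branches closed, 10 open.
Each open branch fixes some atoms; the unmentioned ones are free. Counting distinct full assignments: branch {q1=0} (q2, q3, q4, q5) contributes 16 new; branch {q2=0, q3=0, q5=0} (q1, q4) contributes 2 new; branch {q2=1, q3=0, q4=1} (q1, q5) contributes 2 new; branch {q2=1, q3=0, q4=1, q5=1} (q1) contributes 0 new; branch {q2=0, q3=0, q4=1, q5=0} (q1) contributes 0 new; branch {q2=1, q3=1, q4=0} (q1, q5) contributes 2 new; branch {q2=1, q3=1, q4=0} (q1, q5) contributes 0 new; branch {q2=1, q3=1, q4=0, q5=1} (q1) contributes 0 new; branch {q2=0} (q1, q3, q4, q5) contributes 6 new; branch {q1=0, q2=1} (q3, q4, q5) contributes 0 new. Total: 28.

28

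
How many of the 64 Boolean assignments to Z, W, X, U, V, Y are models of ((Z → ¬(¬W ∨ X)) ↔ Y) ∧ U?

Initial set: {(((Z → ¬(¬W ∨ X)) ↔ Y) ∧ U)}.
(((Z → ¬(¬W ∨ X)) ↔ Y) ∧ U): α-rule — add ((Z → ¬(¬W ∨ X)) ↔ Y), U.
((Z → ¬(¬W ∨ X)) ↔ Y): β-rule — branch into (Z → ¬(¬W ∨ X)), Y  //  ¬(Z → ¬(¬W ∨ X)), ¬Y.
  branch 1 (add (Z → ¬(¬W ∨ X)), Y):
    (Z → ¬(¬W ∨ X)): β-rule — branch into ¬Z  //  ¬(¬W ∨ X).
      branch 1.1 (add ¬Z):
        ○ open, literals {U=1, Y=1, Z=0}.
      branch 1.2 (add ¬(¬W ∨ X)):
        ¬(¬W ∨ X): α-rule — add ¬¬W, ¬X.
        ○ open, literals {U=1, W=1, X=0, Y=1}.
  branch 2 (add ¬(Z → ¬(¬W ∨ X)), ¬Y):
    ¬(Z → ¬(¬W ∨ X)): α-rule — add Z, ¬¬(¬W ∨ X).
    ¬¬(¬W ∨ X): β-rule — branch into ¬W  //  X.
      branch 2.1 (add ¬W):
        ○ open, literals {U=1, W=0, Y=0, Z=1}.
      branch 2.2 (add X):
        ○ open, literals {U=1, X=1, Y=0, Z=1}.
0 branches closed, 4 open.
Each open branch fixes some atoms; the unmentioned ones are free. Counting distinct full assignments: branch {U=1, Y=1, Z=0} (W, X, V) contributes 8 new; branch {U=1, W=1, X=0, Y=1} (Z, V) contributes 2 new; branch {U=1, W=0, Y=0, Z=1} (X, V) contributes 4 new; branch {U=1, X=1, Y=0, Z=1} (W, V) contributes 2 new. Total: 16.

16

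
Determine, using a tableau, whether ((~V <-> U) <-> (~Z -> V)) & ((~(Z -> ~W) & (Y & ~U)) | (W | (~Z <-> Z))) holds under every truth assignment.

Assume the negation and expand:
Initial set: {F (((~V <-> U) <-> (~Z -> V)) & ((~(Z -> ~W) & (Y & ~U)) | (W | (~Z <-> Z))))}.
F (((~V <-> U) <-> (~Z -> V)) & ((~(Z -> ~W) & (Y & ~U)) | (W | (~Z <-> Z)))): β-rule — branch into F ((~V <-> U) <-> (~Z -> V))  //  F ((~(Z -> ~W) & (Y & ~U)) | (W | (~Z <-> Z))).
  branch 1 (add F ((~V <-> U) <-> (~Z -> V))):
    F ((~V <-> U) <-> (~Z -> V)): β-rule — branch into T (~V <-> U), F (~Z -> V)  //  F (~V <-> U), T (~Z -> V).
      branch 1.1 (add T (~V <-> U), F (~Z -> V)):
        F (~Z -> V): α-rule — add T ~Z, F V.
        T (~V <-> U): β-rule — branch into T ~V, T U  //  F ~V, F U.
          branch 1.1.1 (add T ~V, T U):
            ○ open, literals {U=true, V=false, Z=false}.
          branch 1.1.2 (add F ~V, F U):
            × closes — contains both V and ~V.
      branch 1.2 (add F (~V <-> U), T (~Z -> V)):
        F (~V <-> U): β-rule — branch into T ~V, F U  //  F ~V, T U.
          branch 1.2.1 (add T ~V, F U):
            T (~Z -> V): β-rule — branch into F ~Z  //  T V.
              branch 1.2.1.1 (add F ~Z):
                ○ open, literals {U=false, V=false, Z=true}.
              branch 1.2.1.2 (add T V):
                × closes — contains both V and ~V.
          branch 1.2.2 (add F ~V, T U):
            T (~Z -> V): β-rule — branch into F ~Z  //  T V.
              branch 1.2.2.1 (add F ~Z):
                ○ open, literals {U=true, V=true, Z=true}.
              branch 1.2.2.2 (add T V):
                ○ open, literals {U=true, V=true}.
  branch 2 (add F ((~(Z -> ~W) & (Y & ~U)) | (W | (~Z <-> Z)))):
    F ((~(Z -> ~W) & (Y & ~U)) | (W | (~Z <-> Z))): α-rule — add F (~(Z -> ~W) & (Y & ~U)), F (W | (~Z <-> Z)).
    F (W | (~Z <-> Z)): α-rule — add F W, F (~Z <-> Z).
    F (~(Z -> ~W) & (Y & ~U)): β-rule — branch into F ~(Z -> ~W)  //  F (Y & ~U).
      branch 2.1 (add F ~(Z -> ~W)):
        F (~Z <-> Z): β-rule — branch into T ~Z, F Z  //  F ~Z, T Z.
          branch 2.1.1 (add T ~Z, F Z):
            F ~(Z -> ~W): β-rule — branch into F Z  //  T ~W.
              branch 2.1.1.1 (add F Z):
                ○ open, literals {W=false, Z=false}.
              branch 2.1.1.2 (add T ~W):
                ○ open, literals {W=false, Z=false}.
          branch 2.1.2 (add F ~Z, T Z):
            F ~(Z -> ~W): β-rule — branch into F Z  //  T ~W.
              branch 2.1.2.1 (add F Z):
                × closes — contains both Z and ~Z.
              branch 2.1.2.2 (add T ~W):
                ○ open, literals {W=false, Z=true}.
      branch 2.2 (add F (Y & ~U)):
        F (~Z <-> Z): β-rule — branch into T ~Z, F Z  //  F ~Z, T Z.
          branch 2.2.1 (add T ~Z, F Z):
            F (Y & ~U): β-rule — branch into F Y  //  F ~U.
              branch 2.2.1.1 (add F Y):
                ○ open, literals {W=false, Y=false, Z=false}.
              branch 2.2.1.2 (add F ~U):
                ○ open, literals {U=true, W=false, Z=false}.
          branch 2.2.2 (add F ~Z, T Z):
            F (Y & ~U): β-rule — branch into F Y  //  F ~U.
              branch 2.2.2.1 (add F Y):
                ○ open, literals {W=false, Y=false, Z=true}.
              branch 2.2.2.2 (add F ~U):
                ○ open, literals {U=true, W=false, Z=true}.
3 branches closed, 11 open.
An open branch gives a countermodel: U=true, V=false, Z=false (unmentioned atoms arbitrary); under it the original formula is false.

Not valid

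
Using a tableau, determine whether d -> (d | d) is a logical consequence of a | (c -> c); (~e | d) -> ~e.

Yes

Initial set: {(a | (c -> c)); ((~e | d) -> ~e); ~(d -> (d | d))}.
~(d -> (d | d)): α-rule — add d, ~(d | d).
~(d | d): α-rule — add ~d, ~d.
× closes — contains both d and ~d.
All 1 branch closes.
Every branch closed, so the premises entail the conclusion.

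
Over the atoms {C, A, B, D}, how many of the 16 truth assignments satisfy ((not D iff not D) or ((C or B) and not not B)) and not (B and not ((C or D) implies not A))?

13

Initial set: {(((not D iff not D) or ((C or B) and not not B)) and not (B and not ((C or D) implies not A)))}.
(((not D iff not D) or ((C or B) and not not B)) and not (B and not ((C or D) implies not A))): α-rule — add ((not D iff not D) or ((C or B) and not not B)), not (B and not ((C or D) implies not A)).
((not D iff not D) or ((C or B) and not not B)): β-rule — branch into (not D iff not D)  //  ((C or B) and not not B).
  branch 1 (add (not D iff not D)):
    not (B and not ((C or D) implies not A)): β-rule — branch into not B  //  not not ((C or D) implies not A).
      branch 1.1 (add not B):
        (not D iff not D): β-rule — branch into not D, not D  //  not not D, not not D.
          branch 1.1.1 (add not D, not D):
            ○ open, literals {B=false, D=false}.
          branch 1.1.2 (add not not D, not not D):
            ○ open, literals {B=false, D=true}.
      branch 1.2 (add not not ((C or D) implies not A)):
        (not D iff not D): β-rule — branch into not D, not D  //  not not D, not not D.
          branch 1.2.1 (add not D, not D):
            not not ((C or D) implies not A): β-rule — branch into not (C or D)  //  not A.
              branch 1.2.1.1 (add not (C or D)):
                not (C or D): α-rule — add not C, not D.
                ○ open, literals {C=false, D=false}.
              branch 1.2.1.2 (add not A):
                ○ open, literals {A=false, D=false}.
          branch 1.2.2 (add not not D, not not D):
            not not ((C or D) implies not A): β-rule — branch into not (C or D)  //  not A.
              branch 1.2.2.1 (add not (C or D)):
                not (C or D): α-rule — add not C, not D.
                × closes — contains both D and not D.
              branch 1.2.2.2 (add not A):
                ○ open, literals {A=false, D=true}.
  branch 2 (add ((C or B) and not not B)):
    ((C or B) and not not B): α-rule — add (C or B), not not B.
    not not B: drop double negation, giving B.
    not (B and not ((C or D) implies not A)): β-rule — branch into not B  //  not not ((C or D) implies not A).
      branch 2.1 (add not B):
        × closes — contains both B and not B.
      branch 2.2 (add not not ((C or D) implies not A)):
        (C or B): β-rule — branch into C  //  B.
          branch 2.2.1 (add C):
            not not ((C or D) implies not A): β-rule — branch into not (C or D)  //  not A.
              branch 2.2.1.1 (add not (C or D)):
                not (C or D): α-rule — add not C, not D.
                × closes — contains both C and not C.
              branch 2.2.1.2 (add not A):
                ○ open, literals {A=false, B=true, C=true}.
          branch 2.2.2 (add B):
            not not ((C or D) implies not A): β-rule — branch into not (C or D)  //  not A.
              branch 2.2.2.1 (add not (C or D)):
                not (C or D): α-rule — add not C, not D.
                ○ open, literals {B=true, C=false, D=false}.
              branch 2.2.2.2 (add not A):
                ○ open, literals {A=false, B=true}.
3 branches closed, 8 open.
Each open branch fixes some atoms; the unmentioned ones are free. Counting distinct full assignments: branch {B=false, D=false} (C, A) contributes 4 new; branch {B=false, D=true} (C, A) contributes 4 new; branch {C=false, D=false} (A, B) contributes 2 new; branch {A=false, D=false} (C, B) contributes 1 new; branch {A=false, D=true} (C, B) contributes 2 new; branch {A=false, B=true, C=true} (D) contributes 0 new; branch {B=true, C=false, D=false} (A) contributes 0 new; branch {A=false, B=true} (C, D) contributes 0 new. Total: 13.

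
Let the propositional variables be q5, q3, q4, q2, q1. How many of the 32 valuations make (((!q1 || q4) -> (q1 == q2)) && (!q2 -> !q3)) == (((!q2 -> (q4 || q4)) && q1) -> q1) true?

14

Initial set: {((((!q1 || q4) -> (q1 == q2)) && (!q2 -> !q3)) == (((!q2 -> (q4 || q4)) && q1) -> q1))}.
((((!q1 || q4) -> (q1 == q2)) && (!q2 -> !q3)) == (((!q2 -> (q4 || q4)) && q1) -> q1)): β-rule — branch into (((!q1 || q4) -> (q1 == q2)) && (!q2 -> !q3)), (((!q2 -> (q4 || q4)) && q1) -> q1)  //  !(((!q1 || q4) -> (q1 == q2)) && (!q2 -> !q3)), !(((!q2 -> (q4 || q4)) && q1) -> q1).
  branch 1 (add (((!q1 || q4) -> (q1 == q2)) && (!q2 -> !q3)), (((!q2 -> (q4 || q4)) && q1) -> q1)):
    (((!q1 || q4) -> (q1 == q2)) && (!q2 -> !q3)): α-rule — add ((!q1 || q4) -> (q1 == q2)), (!q2 -> !q3).
    (((!q2 -> (q4 || q4)) && q1) -> q1): β-rule — branch into !((!q2 -> (q4 || q4)) && q1)  //  q1.
      branch 1.1 (add !((!q2 -> (q4 || q4)) && q1)):
        ((!q1 || q4) -> (q1 == q2)): β-rule — branch into !(!q1 || q4)  //  (q1 == q2).
          branch 1.1.1 (add !(!q1 || q4)):
            !(!q1 || q4): α-rule — add !!q1, !q4.
            (!q2 -> !q3): β-rule — branch into !!q2  //  !q3.
              branch 1.1.1.1 (add !!q2):
                !((!q2 -> (q4 || q4)) && q1): β-rule — branch into !(!q2 -> (q4 || q4))  //  !q1.
                  branch 1.1.1.1.1 (add !(!q2 -> (q4 || q4))):
                    !(!q2 -> (q4 || q4)): α-rule — add !q2, !(q4 || q4).
                    × closes — contains both q2 and !q2.
                  branch 1.1.1.1.2 (add !q1):
                    × closes — contains both q1 and !q1.
              branch 1.1.1.2 (add !q3):
                !((!q2 -> (q4 || q4)) && q1): β-rule — branch into !(!q2 -> (q4 || q4))  //  !q1.
                  branch 1.1.1.2.1 (add !(!q2 -> (q4 || q4))):
                    !(!q2 -> (q4 || q4)): α-rule — add !q2, !(q4 || q4).
                    !(q4 || q4): α-rule — add !q4, !q4.
                    ○ open, literals {q1=true, q2=false, q3=false, q4=false}.
                  branch 1.1.1.2.2 (add !q1):
                    × closes — contains both q1 and !q1.
          branch 1.1.2 (add (q1 == q2)):
            (!q2 -> !q3): β-rule — branch into !!q2  //  !q3.
              branch 1.1.2.1 (add !!q2):
                !((!q2 -> (q4 || q4)) && q1): β-rule — branch into !(!q2 -> (q4 || q4))  //  !q1.
                  branch 1.1.2.1.1 (add !(!q2 -> (q4 || q4))):
                    !(!q2 -> (q4 || q4)): α-rule — add !q2, !(q4 || q4).
                    × closes — contains both q2 and !q2.
                  branch 1.1.2.1.2 (add !q1):
                    (q1 == q2): β-rule — branch into q1, q2  //  !q1, !q2.
                      branch 1.1.2.1.2.1 (add q1, q2):
                        × closes — contains both q1 and !q1.
                      branch 1.1.2.1.2.2 (add !q1, !q2):
                        × closes — contains both q2 and !q2.
              branch 1.1.2.2 (add !q3):
                !((!q2 -> (q4 || q4)) && q1): β-rule — branch into !(!q2 -> (q4 || q4))  //  !q1.
                  branch 1.1.2.2.1 (add !(!q2 -> (q4 || q4))):
                    !(!q2 -> (q4 || q4)): α-rule — add !q2, !(q4 || q4).
                    !(q4 || q4): α-rule — add !q4, !q4.
                    (q1 == q2): β-rule — branch into q1, q2  //  !q1, !q2.
                      branch 1.1.2.2.1.1 (add q1, q2):
                        × closes — contains both q2 and !q2.
                      branch 1.1.2.2.1.2 (add !q1, !q2):
                        ○ open, literals {q1=false, q2=false, q3=false, q4=false}.
                  branch 1.1.2.2.2 (add !q1):
                    (q1 == q2): β-rule — branch into q1, q2  //  !q1, !q2.
                      branch 1.1.2.2.2.1 (add q1, q2):
                        × closes — contains both q1 and !q1.
                      branch 1.1.2.2.2.2 (add !q1, !q2):
                        ○ open, literals {q1=false, q2=false, q3=false}.
      branch 1.2 (add q1):
        ((!q1 || q4) -> (q1 == q2)): β-rule — branch into !(!q1 || q4)  //  (q1 == q2).
          branch 1.2.1 (add !(!q1 || q4)):
            !(!q1 || q4): α-rule — add !!q1, !q4.
            (!q2 -> !q3): β-rule — branch into !!q2  //  !q3.
              branch 1.2.1.1 (add !!q2):
                ○ open, literals {q1=true, q2=true, q4=false}.
              branch 1.2.1.2 (add !q3):
                ○ open, literals {q1=true, q3=false, q4=false}.
          branch 1.2.2 (add (q1 == q2)):
            (!q2 -> !q3): β-rule — branch into !!q2  //  !q3.
              branch 1.2.2.1 (add !!q2):
                (q1 == q2): β-rule — branch into q1, q2  //  !q1, !q2.
                  branch 1.2.2.1.1 (add q1, q2):
                    ○ open, literals {q1=true, q2=true}.
                  branch 1.2.2.1.2 (add !q1, !q2):
                    × closes — contains both q1 and !q1.
              branch 1.2.2.2 (add !q3):
                (q1 == q2): β-rule — branch into q1, q2  //  !q1, !q2.
                  branch 1.2.2.2.1 (add q1, q2):
                    ○ open, literals {q1=true, q2=true, q3=false}.
                  branch 1.2.2.2.2 (add !q1, !q2):
                    × closes — contains both q1 and !q1.
  branch 2 (add !(((!q1 || q4) -> (q1 == q2)) && (!q2 -> !q3)), !(((!q2 -> (q4 || q4)) && q1) -> q1)):
    !(((!q2 -> (q4 || q4)) && q1) -> q1): α-rule — add ((!q2 -> (q4 || q4)) && q1), !q1.
    ((!q2 -> (q4 || q4)) && q1): α-rule — add (!q2 -> (q4 || q4)), q1.
    × closes — contains both q1 and !q1.
11 branches closed, 7 open.
Each open branch fixes some atoms; the unmentioned ones are free. Counting distinct full assignments: branch {q1=true, q2=false, q3=false, q4=false} (q5) contributes 2 new; branch {q1=false, q2=false, q3=false, q4=false} (q5) contributes 2 new; branch {q1=false, q2=false, q3=false} (q5, q4) contributes 2 new; branch {q1=true, q2=true, q4=false} (q5, q3) contributes 4 new; branch {q1=true, q3=false, q4=false} (q5, q2) contributes 0 new; branch {q1=true, q2=true} (q5, q3, q4) contributes 4 new; branch {q1=true, q2=true, q3=false} (q5, q4) contributes 0 new. Total: 14.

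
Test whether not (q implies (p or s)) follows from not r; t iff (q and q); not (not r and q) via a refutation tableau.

Initial set: {not r; (t iff (q and q)); not (not r and q); not not (q implies (p or s))}.
(t iff (q and q)): β-rule — branch into t, (q and q)  //  not t, not (q and q).
  branch 1 (add t, (q and q)):
    (q and q): α-rule — add q, q.
    not (not r and q): β-rule — branch into not not r  //  not q.
      branch 1.1 (add not not r):
        × closes — contains both r and not r.
      branch 1.2 (add not q):
        × closes — contains both q and not q.
  branch 2 (add not t, not (q and q)):
    not (not r and q): β-rule — branch into not not r  //  not q.
      branch 2.1 (add not not r):
        × closes — contains both r and not r.
      branch 2.2 (add not q):
        not not (q implies (p or s)): β-rule — branch into not q  //  (p or s).
          branch 2.2.1 (add not q):
            not (q and q): β-rule — branch into not q  //  not q.
              branch 2.2.1.1 (add not q):
                ○ open, literals {q=0, r=0, t=0}.
              branch 2.2.1.2 (add not q):
                ○ open, literals {q=0, r=0, t=0}.
          branch 2.2.2 (add (p or s)):
            not (q and q): β-rule — branch into not q  //  not q.
              branch 2.2.2.1 (add not q):
                (p or s): β-rule — branch into p  //  s.
                  branch 2.2.2.1.1 (add p):
                    ○ open, literals {p=1, q=0, r=0, t=0}.
                  branch 2.2.2.1.2 (add s):
                    ○ open, literals {q=0, r=0, s=1, t=0}.
              branch 2.2.2.2 (add not q):
                (p or s): β-rule — branch into p  //  s.
                  branch 2.2.2.2.1 (add p):
                    ○ open, literals {p=1, q=0, r=0, t=0}.
                  branch 2.2.2.2.2 (add s):
                    ○ open, literals {q=0, r=0, s=1, t=0}.
3 branches closed, 6 open.
An open branch gives a countermodel: q=0, r=0, t=0 (unmentioned atoms arbitrary); the premises hold there but the conclusion fails.

No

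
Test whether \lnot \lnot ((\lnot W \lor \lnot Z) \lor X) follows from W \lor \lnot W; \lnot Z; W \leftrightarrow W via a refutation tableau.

Yes

Initial set: {(W \lor \lnot W); \lnot Z; (W \leftrightarrow W); \lnot \lnot \lnot ((\lnot W \lor \lnot Z) \lor X)}.
\lnot \lnot \lnot ((\lnot W \lor \lnot Z) \lor X): drop double negation, giving \lnot ((\lnot W \lor \lnot Z) \lor X).
\lnot ((\lnot W \lor \lnot Z) \lor X): α-rule — add \lnot (\lnot W \lor \lnot Z), \lnot X.
\lnot (\lnot W \lor \lnot Z): α-rule — add \lnot \lnot W, \lnot \lnot Z.
× closes — contains both Z and \lnot Z.
All 1 branch closes.
Every branch closed, so the premises entail the conclusion.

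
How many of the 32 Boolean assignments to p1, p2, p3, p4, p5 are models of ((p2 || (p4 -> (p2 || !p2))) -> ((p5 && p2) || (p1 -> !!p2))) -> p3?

20

Initial set: {(((p2 || (p4 -> (p2 || !p2))) -> ((p5 && p2) || (p1 -> !!p2))) -> p3)}.
(((p2 || (p4 -> (p2 || !p2))) -> ((p5 && p2) || (p1 -> !!p2))) -> p3): β-rule — branch into !((p2 || (p4 -> (p2 || !p2))) -> ((p5 && p2) || (p1 -> !!p2)))  //  p3.
  branch 1 (add !((p2 || (p4 -> (p2 || !p2))) -> ((p5 && p2) || (p1 -> !!p2)))):
    !((p2 || (p4 -> (p2 || !p2))) -> ((p5 && p2) || (p1 -> !!p2))): α-rule — add (p2 || (p4 -> (p2 || !p2))), !((p5 && p2) || (p1 -> !!p2)).
    !((p5 && p2) || (p1 -> !!p2)): α-rule — add !(p5 && p2), !(p1 -> !!p2).
    !(p1 -> !!p2): α-rule — add p1, !!!p2.
    !!!p2: drop double negation, giving !p2.
    (p2 || (p4 -> (p2 || !p2))): β-rule — branch into p2  //  (p4 -> (p2 || !p2)).
      branch 1.1 (add p2):
        × closes — contains both p2 and !p2.
      branch 1.2 (add (p4 -> (p2 || !p2))):
        !(p5 && p2): β-rule — branch into !p5  //  !p2.
          branch 1.2.1 (add !p5):
            (p4 -> (p2 || !p2)): β-rule — branch into !p4  //  (p2 || !p2).
              branch 1.2.1.1 (add !p4):
                ○ open, literals {p1=true, p2=false, p4=false, p5=false}.
              branch 1.2.1.2 (add (p2 || !p2)):
                (p2 || !p2): β-rule — branch into p2  //  !p2.
                  branch 1.2.1.2.1 (add p2):
                    × closes — contains both p2 and !p2.
                  branch 1.2.1.2.2 (add !p2):
                    ○ open, literals {p1=true, p2=false, p5=false}.
          branch 1.2.2 (add !p2):
            (p4 -> (p2 || !p2)): β-rule — branch into !p4  //  (p2 || !p2).
              branch 1.2.2.1 (add !p4):
                ○ open, literals {p1=true, p2=false, p4=false}.
              branch 1.2.2.2 (add (p2 || !p2)):
                (p2 || !p2): β-rule — branch into p2  //  !p2.
                  branch 1.2.2.2.1 (add p2):
                    × closes — contains both p2 and !p2.
                  branch 1.2.2.2.2 (add !p2):
                    ○ open, literals {p1=true, p2=false}.
  branch 2 (add p3):
    ○ open, literals {p3=true}.
3 branches closed, 5 open.
Each open branch fixes some atoms; the unmentioned ones are free. Counting distinct full assignments: branch {p1=true, p2=false, p4=false, p5=false} (p3) contributes 2 new; branch {p1=true, p2=false, p5=false} (p3, p4) contributes 2 new; branch {p1=true, p2=false, p4=false} (p3, p5) contributes 2 new; branch {p1=true, p2=false} (p3, p4, p5) contributes 2 new; branch {p3=true} (p1, p2, p4, p5) contributes 12 new. Total: 20.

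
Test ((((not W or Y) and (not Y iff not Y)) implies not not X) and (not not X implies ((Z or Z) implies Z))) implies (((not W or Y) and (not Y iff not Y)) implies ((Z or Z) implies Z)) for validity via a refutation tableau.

Valid

Assume the negation and expand:
Initial set: {F (((((not W or Y) and (not Y iff not Y)) implies not not X) and (not not X implies ((Z or Z) implies Z))) implies (((not W or Y) and (not Y iff not Y)) implies ((Z or Z) implies Z)))}.
F (((((not W or Y) and (not Y iff not Y)) implies not not X) and (not not X implies ((Z or Z) implies Z))) implies (((not W or Y) and (not Y iff not Y)) implies ((Z or Z) implies Z))): α-rule — add T ((((not W or Y) and (not Y iff not Y)) implies not not X) and (not not X implies ((Z or Z) implies Z))), F (((not W or Y) and (not Y iff not Y)) implies ((Z or Z) implies Z)).
T ((((not W or Y) and (not Y iff not Y)) implies not not X) and (not not X implies ((Z or Z) implies Z))): α-rule — add T (((not W or Y) and (not Y iff not Y)) implies not not X), T (not not X implies ((Z or Z) implies Z)).
F (((not W or Y) and (not Y iff not Y)) implies ((Z or Z) implies Z)): α-rule — add T ((not W or Y) and (not Y iff not Y)), F ((Z or Z) implies Z).
T ((not W or Y) and (not Y iff not Y)): α-rule — add T (not W or Y), T (not Y iff not Y).
F ((Z or Z) implies Z): α-rule — add T (Z or Z), F Z.
T (((not W or Y) and (not Y iff not Y)) implies not not X): β-rule — branch into F ((not W or Y) and (not Y iff not Y))  //  T not not X.
  branch 1 (add F ((not W or Y) and (not Y iff not Y))):
    T (not not X implies ((Z or Z) implies Z)): β-rule — branch into F not not X  //  T ((Z or Z) implies Z).
      branch 1.1 (add F not not X):
        F not not X: drop double negation, giving F X.
        T (not W or Y): β-rule — branch into T not W  //  T Y.
          branch 1.1.1 (add T not W):
            T (not Y iff not Y): β-rule — branch into T not Y, T not Y  //  F not Y, F not Y.
              branch 1.1.1.1 (add T not Y, T not Y):
                T (Z or Z): β-rule — branch into T Z  //  T Z.
                  branch 1.1.1.1.1 (add T Z):
                    × closes — contains both Z and not Z.
                  branch 1.1.1.1.2 (add T Z):
                    × closes — contains both Z and not Z.
              branch 1.1.1.2 (add F not Y, F not Y):
                T (Z or Z): β-rule — branch into T Z  //  T Z.
                  branch 1.1.1.2.1 (add T Z):
                    × closes — contains both Z and not Z.
                  branch 1.1.1.2.2 (add T Z):
                    × closes — contains both Z and not Z.
          branch 1.1.2 (add T Y):
            T (not Y iff not Y): β-rule — branch into T not Y, T not Y  //  F not Y, F not Y.
              branch 1.1.2.1 (add T not Y, T not Y):
                × closes — contains both Y and not Y.
              branch 1.1.2.2 (add F not Y, F not Y):
                T (Z or Z): β-rule — branch into T Z  //  T Z.
                  branch 1.1.2.2.1 (add T Z):
                    × closes — contains both Z and not Z.
                  branch 1.1.2.2.2 (add T Z):
                    × closes — contains both Z and not Z.
      branch 1.2 (add T ((Z or Z) implies Z)):
        T (not W or Y): β-rule — branch into T not W  //  T Y.
          branch 1.2.1 (add T not W):
            T (not Y iff not Y): β-rule — branch into T not Y, T not Y  //  F not Y, F not Y.
              branch 1.2.1.1 (add T not Y, T not Y):
                T (Z or Z): β-rule — branch into T Z  //  T Z.
                  branch 1.2.1.1.1 (add T Z):
                    × closes — contains both Z and not Z.
                  branch 1.2.1.1.2 (add T Z):
                    × closes — contains both Z and not Z.
              branch 1.2.1.2 (add F not Y, F not Y):
                T (Z or Z): β-rule — branch into T Z  //  T Z.
                  branch 1.2.1.2.1 (add T Z):
                    × closes — contains both Z and not Z.
                  branch 1.2.1.2.2 (add T Z):
                    × closes — contains both Z and not Z.
          branch 1.2.2 (add T Y):
            T (not Y iff not Y): β-rule — branch into T not Y, T not Y  //  F not Y, F not Y.
              branch 1.2.2.1 (add T not Y, T not Y):
                × closes — contains both Y and not Y.
              branch 1.2.2.2 (add F not Y, F not Y):
                T (Z or Z): β-rule — branch into T Z  //  T Z.
                  branch 1.2.2.2.1 (add T Z):
                    × closes — contains both Z and not Z.
                  branch 1.2.2.2.2 (add T Z):
                    × closes — contains both Z and not Z.
  branch 2 (add T not not X):
    T not not X: drop double negation, giving T X.
    T (not not X implies ((Z or Z) implies Z)): β-rule — branch into F not not X  //  T ((Z or Z) implies Z).
      branch 2.1 (add F not not X):
        F not not X: drop double negation, giving F X.
        × closes — contains both X and not X.
      branch 2.2 (add T ((Z or Z) implies Z)):
        T (not W or Y): β-rule — branch into T not W  //  T Y.
          branch 2.2.1 (add T not W):
            T (not Y iff not Y): β-rule — branch into T not Y, T not Y  //  F not Y, F not Y.
              branch 2.2.1.1 (add T not Y, T not Y):
                T (Z or Z): β-rule — branch into T Z  //  T Z.
                  branch 2.2.1.1.1 (add T Z):
                    × closes — contains both Z and not Z.
                  branch 2.2.1.1.2 (add T Z):
                    × closes — contains both Z and not Z.
              branch 2.2.1.2 (add F not Y, F not Y):
                T (Z or Z): β-rule — branch into T Z  //  T Z.
                  branch 2.2.1.2.1 (add T Z):
                    × closes — contains both Z and not Z.
                  branch 2.2.1.2.2 (add T Z):
                    × closes — contains both Z and not Z.
          branch 2.2.2 (add T Y):
            T (not Y iff not Y): β-rule — branch into T not Y, T not Y  //  F not Y, F not Y.
              branch 2.2.2.1 (add T not Y, T not Y):
                × closes — contains both Y and not Y.
              branch 2.2.2.2 (add F not Y, F not Y):
                T (Z or Z): β-rule — branch into T Z  //  T Z.
                  branch 2.2.2.2.1 (add T Z):
                    × closes — contains both Z and not Z.
                  branch 2.2.2.2.2 (add T Z):
                    × closes — contains both Z and not Z.
All 22 branches close.
Every branch closed, so the negation is unsatisfiable and the formula is valid.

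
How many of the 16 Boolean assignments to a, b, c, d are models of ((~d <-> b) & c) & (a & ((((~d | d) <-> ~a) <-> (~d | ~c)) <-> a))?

1

Initial set: {(((~d <-> b) & c) & (a & ((((~d | d) <-> ~a) <-> (~d | ~c)) <-> a)))}.
(((~d <-> b) & c) & (a & ((((~d | d) <-> ~a) <-> (~d | ~c)) <-> a))): α-rule — add ((~d <-> b) & c), (a & ((((~d | d) <-> ~a) <-> (~d | ~c)) <-> a)).
((~d <-> b) & c): α-rule — add (~d <-> b), c.
(a & ((((~d | d) <-> ~a) <-> (~d | ~c)) <-> a)): α-rule — add a, ((((~d | d) <-> ~a) <-> (~d | ~c)) <-> a).
(~d <-> b): β-rule — branch into ~d, b  //  ~~d, ~b.
  branch 1 (add ~d, b):
    ((((~d | d) <-> ~a) <-> (~d | ~c)) <-> a): β-rule — branch into (((~d | d) <-> ~a) <-> (~d | ~c)), a  //  ~(((~d | d) <-> ~a) <-> (~d | ~c)), ~a.
      branch 1.1 (add (((~d | d) <-> ~a) <-> (~d | ~c)), a):
        (((~d | d) <-> ~a) <-> (~d | ~c)): β-rule — branch into ((~d | d) <-> ~a), (~d | ~c)  //  ~((~d | d) <-> ~a), ~(~d | ~c).
          branch 1.1.1 (add ((~d | d) <-> ~a), (~d | ~c)):
            ((~d | d) <-> ~a): β-rule — branch into (~d | d), ~a  //  ~(~d | d), ~~a.
              branch 1.1.1.1 (add (~d | d), ~a):
                × closes — contains both a and ~a.
              branch 1.1.1.2 (add ~(~d | d), ~~a):
                ~(~d | d): α-rule — add ~~d, ~d.
                × closes — contains both d and ~d.
          branch 1.1.2 (add ~((~d | d) <-> ~a), ~(~d | ~c)):
            ~(~d | ~c): α-rule — add ~~d, ~~c.
            × closes — contains both d and ~d.
      branch 1.2 (add ~(((~d | d) <-> ~a) <-> (~d | ~c)), ~a):
        × closes — contains both a and ~a.
  branch 2 (add ~~d, ~b):
    ((((~d | d) <-> ~a) <-> (~d | ~c)) <-> a): β-rule — branch into (((~d | d) <-> ~a) <-> (~d | ~c)), a  //  ~(((~d | d) <-> ~a) <-> (~d | ~c)), ~a.
      branch 2.1 (add (((~d | d) <-> ~a) <-> (~d | ~c)), a):
        (((~d | d) <-> ~a) <-> (~d | ~c)): β-rule — branch into ((~d | d) <-> ~a), (~d | ~c)  //  ~((~d | d) <-> ~a), ~(~d | ~c).
          branch 2.1.1 (add ((~d | d) <-> ~a), (~d | ~c)):
            ((~d | d) <-> ~a): β-rule — branch into (~d | d), ~a  //  ~(~d | d), ~~a.
              branch 2.1.1.1 (add (~d | d), ~a):
                × closes — contains both a and ~a.
              branch 2.1.1.2 (add ~(~d | d), ~~a):
                ~(~d | d): α-rule — add ~~d, ~d.
                × closes — contains both d and ~d.
          branch 2.1.2 (add ~((~d | d) <-> ~a), ~(~d | ~c)):
            ~(~d | ~c): α-rule — add ~~d, ~~c.
            ~((~d | d) <-> ~a): β-rule — branch into (~d | d), ~~a  //  ~(~d | d), ~a.
              branch 2.1.2.1 (add (~d | d), ~~a):
                (~d | d): β-rule — branch into ~d  //  d.
                  branch 2.1.2.1.1 (add ~d):
                    × closes — contains both d and ~d.
                  branch 2.1.2.1.2 (add d):
                    ○ open, literals {a=1, b=0, c=1, d=1}.
              branch 2.1.2.2 (add ~(~d | d), ~a):
                × closes — contains both a and ~a.
      branch 2.2 (add ~(((~d | d) <-> ~a) <-> (~d | ~c)), ~a):
        × closes — contains both a and ~a.
9 branches closed, 1 open.
Each open branch fixes some atoms; the unmentioned ones are free. Counting distinct full assignments: branch {a=1, b=0, c=1, d=1} (none free) contributes 1 new. Total: 1.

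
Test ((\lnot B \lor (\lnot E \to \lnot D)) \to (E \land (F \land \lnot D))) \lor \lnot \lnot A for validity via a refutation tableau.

Assume the negation and expand:
Initial set: {F (((\lnot B \lor (\lnot E \to \lnot D)) \to (E \land (F \land \lnot D))) \lor \lnot \lnot A)}.
F (((\lnot B \lor (\lnot E \to \lnot D)) \to (E \land (F \land \lnot D))) \lor \lnot \lnot A): α-rule — add F ((\lnot B \lor (\lnot E \to \lnot D)) \to (E \land (F \land \lnot D))), F \lnot \lnot A.
F ((\lnot B \lor (\lnot E \to \lnot D)) \to (E \land (F \land \lnot D))): α-rule — add T (\lnot B \lor (\lnot E \to \lnot D)), F (E \land (F \land \lnot D)).
F \lnot \lnot A: drop double negation, giving F A.
T (\lnot B \lor (\lnot E \to \lnot D)): β-rule — branch into T \lnot B  //  T (\lnot E \to \lnot D).
  branch 1 (add T \lnot B):
    F (E \land (F \land \lnot D)): β-rule — branch into F E  //  F (F \land \lnot D).
      branch 1.1 (add F E):
        ○ open, literals {A=false, B=false, E=false}.
      branch 1.2 (add F (F \land \lnot D)):
        F (F \land \lnot D): β-rule — branch into F F  //  F \lnot D.
          branch 1.2.1 (add F F):
            ○ open, literals {A=false, B=false, F=false}.
          branch 1.2.2 (add F \lnot D):
            ○ open, literals {A=false, B=false, D=true}.
  branch 2 (add T (\lnot E \to \lnot D)):
    F (E \land (F \land \lnot D)): β-rule — branch into F E  //  F (F \land \lnot D).
      branch 2.1 (add F E):
        T (\lnot E \to \lnot D): β-rule — branch into F \lnot E  //  T \lnot D.
          branch 2.1.1 (add F \lnot E):
            × closes — contains both E and \lnot E.
          branch 2.1.2 (add T \lnot D):
            ○ open, literals {A=false, D=false, E=false}.
      branch 2.2 (add F (F \land \lnot D)):
        T (\lnot E \to \lnot D): β-rule — branch into F \lnot E  //  T \lnot D.
          branch 2.2.1 (add F \lnot E):
            F (F \land \lnot D): β-rule — branch into F F  //  F \lnot D.
              branch 2.2.1.1 (add F F):
                ○ open, literals {A=false, E=true, F=false}.
              branch 2.2.1.2 (add F \lnot D):
                ○ open, literals {A=false, D=true, E=true}.
          branch 2.2.2 (add T \lnot D):
            F (F \land \lnot D): β-rule — branch into F F  //  F \lnot D.
              branch 2.2.2.1 (add F F):
                ○ open, literals {A=false, D=false, F=false}.
              branch 2.2.2.2 (add F \lnot D):
                × closes — contains both D and \lnot D.
2 branches closed, 7 open.
An open branch gives a countermodel: A=false, B=false, E=false (unmentioned atoms arbitrary); under it the original formula is false.

Not valid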